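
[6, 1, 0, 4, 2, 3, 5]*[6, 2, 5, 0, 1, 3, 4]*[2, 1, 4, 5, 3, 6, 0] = [3, 4, 0, 1, 6, 2, 5]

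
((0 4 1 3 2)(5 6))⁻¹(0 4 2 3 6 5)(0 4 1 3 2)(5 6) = (0 2 5 6 4 1)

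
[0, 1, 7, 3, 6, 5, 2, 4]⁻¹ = [0, 1, 6, 3, 7, 5, 4, 2]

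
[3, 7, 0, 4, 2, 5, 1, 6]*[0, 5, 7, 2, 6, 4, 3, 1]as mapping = [0→2, 1→1, 2→0, 3→6, 4→7, 5→4, 6→5, 7→3]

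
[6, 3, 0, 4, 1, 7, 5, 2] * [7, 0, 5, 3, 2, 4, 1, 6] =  [1, 3, 7, 2, 0, 6, 4, 5]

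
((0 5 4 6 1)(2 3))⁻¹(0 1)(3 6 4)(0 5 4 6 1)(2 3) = (0 5)(1 6 2)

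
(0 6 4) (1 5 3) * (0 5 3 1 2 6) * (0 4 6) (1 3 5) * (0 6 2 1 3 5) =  (0 4 3 1) (2 6) 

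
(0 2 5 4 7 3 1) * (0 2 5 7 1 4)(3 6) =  (0 5)(1 2 7 6 3 4)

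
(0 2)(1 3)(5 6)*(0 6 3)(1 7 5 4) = (0 2 6 4 1)(3 7 5)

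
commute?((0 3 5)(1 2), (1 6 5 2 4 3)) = no:(0 3 5)(1 2)*(1 6 5 2 4 3) = (0 1 4 3 2 6 5), (1 6 5 2 4 3)*(0 3 5)(1 2) = (0 3 2 4 5 1 6)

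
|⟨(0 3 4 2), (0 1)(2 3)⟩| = 120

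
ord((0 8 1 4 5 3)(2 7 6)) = 6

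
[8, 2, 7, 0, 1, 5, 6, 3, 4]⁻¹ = [3, 4, 1, 7, 8, 5, 6, 2, 0]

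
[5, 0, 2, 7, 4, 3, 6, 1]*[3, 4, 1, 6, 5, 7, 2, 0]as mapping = [0→7, 1→3, 2→1, 3→0, 4→5, 5→6, 6→2, 7→4]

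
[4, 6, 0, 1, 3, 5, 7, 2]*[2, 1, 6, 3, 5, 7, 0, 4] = [5, 0, 2, 1, 3, 7, 4, 6]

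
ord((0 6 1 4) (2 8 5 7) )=4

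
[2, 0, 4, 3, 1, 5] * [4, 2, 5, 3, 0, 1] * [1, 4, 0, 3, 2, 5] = [5, 2, 1, 3, 0, 4]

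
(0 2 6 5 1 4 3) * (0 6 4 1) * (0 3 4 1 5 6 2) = (1 5 3 2)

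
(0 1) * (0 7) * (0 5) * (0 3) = (0 1 7 5 3)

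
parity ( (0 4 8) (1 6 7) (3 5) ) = odd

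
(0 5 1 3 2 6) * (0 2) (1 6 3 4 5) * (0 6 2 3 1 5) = (0 5 2 1 4) (3 6) 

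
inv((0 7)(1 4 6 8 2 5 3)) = (0 7)(1 3 5 2 8 6 4)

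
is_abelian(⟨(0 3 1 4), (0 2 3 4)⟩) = no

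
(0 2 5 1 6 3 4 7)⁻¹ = (0 7 4 3 6 1 5 2)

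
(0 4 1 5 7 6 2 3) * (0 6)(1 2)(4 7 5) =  (0 7)(1 4 2 3 6)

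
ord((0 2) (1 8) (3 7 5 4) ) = 4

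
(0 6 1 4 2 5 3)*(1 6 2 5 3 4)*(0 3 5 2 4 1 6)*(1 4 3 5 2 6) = (0 3 5 4 6)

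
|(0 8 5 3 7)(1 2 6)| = 15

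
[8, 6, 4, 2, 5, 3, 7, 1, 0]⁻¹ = [8, 7, 3, 5, 2, 4, 1, 6, 0]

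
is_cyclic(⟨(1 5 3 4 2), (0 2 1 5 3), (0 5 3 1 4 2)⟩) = no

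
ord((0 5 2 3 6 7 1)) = 7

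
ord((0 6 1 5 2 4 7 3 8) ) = 9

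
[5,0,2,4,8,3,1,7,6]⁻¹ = [1,6,2,5,3,0,8,7,4]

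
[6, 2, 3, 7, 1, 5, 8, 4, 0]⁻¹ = [8, 4, 1, 2, 7, 5, 0, 3, 6]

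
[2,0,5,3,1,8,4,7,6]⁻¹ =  [1,4,0,3,6,2,8,7,5]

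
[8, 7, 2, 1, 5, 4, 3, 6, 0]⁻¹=[8, 3, 2, 6, 5, 4, 7, 1, 0]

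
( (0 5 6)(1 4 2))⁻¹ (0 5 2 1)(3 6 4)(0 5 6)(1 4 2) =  (0 2 3)(1 4 5 6)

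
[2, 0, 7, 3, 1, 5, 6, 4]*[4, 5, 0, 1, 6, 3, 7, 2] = [0, 4, 2, 1, 5, 3, 7, 6]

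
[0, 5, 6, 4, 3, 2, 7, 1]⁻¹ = [0, 7, 5, 4, 3, 1, 2, 6]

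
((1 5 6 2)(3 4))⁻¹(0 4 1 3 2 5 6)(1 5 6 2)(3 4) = (0 3 5 4 1 6 2)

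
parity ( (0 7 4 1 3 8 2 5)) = odd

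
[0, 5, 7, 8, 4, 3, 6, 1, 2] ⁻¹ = [0, 7, 8, 5, 4, 1, 6, 2, 3] 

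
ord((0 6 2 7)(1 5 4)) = 12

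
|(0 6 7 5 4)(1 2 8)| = 15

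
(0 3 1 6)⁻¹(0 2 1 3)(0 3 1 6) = (1 3 2 6)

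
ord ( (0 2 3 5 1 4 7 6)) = 8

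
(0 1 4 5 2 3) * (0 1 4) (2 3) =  (0 4 5 3 1) 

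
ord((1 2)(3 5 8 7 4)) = 10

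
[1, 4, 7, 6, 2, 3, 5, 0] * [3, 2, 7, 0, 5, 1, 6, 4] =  [2, 5, 4, 6, 7, 0, 1, 3]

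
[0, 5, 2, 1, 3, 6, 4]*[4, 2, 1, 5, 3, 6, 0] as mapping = [0→4, 1→6, 2→1, 3→2, 4→5, 5→0, 6→3] 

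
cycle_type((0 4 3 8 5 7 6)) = 7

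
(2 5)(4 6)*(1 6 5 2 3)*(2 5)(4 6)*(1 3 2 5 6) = (1 4 5 2 6)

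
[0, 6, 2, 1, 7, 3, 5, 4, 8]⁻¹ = [0, 3, 2, 5, 7, 6, 1, 4, 8]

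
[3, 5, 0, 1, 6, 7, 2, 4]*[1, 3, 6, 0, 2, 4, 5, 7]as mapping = [0→0, 1→4, 2→1, 3→3, 4→5, 5→7, 6→6, 7→2]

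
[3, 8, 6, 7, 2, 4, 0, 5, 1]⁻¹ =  [6, 8, 4, 0, 5, 7, 2, 3, 1]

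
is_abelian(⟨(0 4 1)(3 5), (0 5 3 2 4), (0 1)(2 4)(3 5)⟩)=no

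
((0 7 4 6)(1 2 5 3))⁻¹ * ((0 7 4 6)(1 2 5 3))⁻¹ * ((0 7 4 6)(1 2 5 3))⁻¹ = (0 7 4 6)(1 2 5 3)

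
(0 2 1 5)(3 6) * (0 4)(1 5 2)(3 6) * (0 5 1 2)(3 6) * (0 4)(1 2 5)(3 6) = (0 5)(1 4)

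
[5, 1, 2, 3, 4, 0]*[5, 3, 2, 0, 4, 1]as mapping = [0→1, 1→3, 2→2, 3→0, 4→4, 5→5]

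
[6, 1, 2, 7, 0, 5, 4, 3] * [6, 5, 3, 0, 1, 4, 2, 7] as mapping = [0→2, 1→5, 2→3, 3→7, 4→6, 5→4, 6→1, 7→0] 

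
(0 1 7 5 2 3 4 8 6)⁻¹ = (0 6 8 4 3 2 5 7 1)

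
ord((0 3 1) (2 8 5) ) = 3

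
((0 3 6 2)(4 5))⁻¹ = (0 2 6 3)(4 5)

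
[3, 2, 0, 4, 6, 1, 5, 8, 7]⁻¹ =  [2, 5, 1, 0, 3, 6, 4, 8, 7]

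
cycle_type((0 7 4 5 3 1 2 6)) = 8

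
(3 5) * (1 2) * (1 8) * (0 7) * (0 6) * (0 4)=(0 7 6 4)(1 2 8)(3 5)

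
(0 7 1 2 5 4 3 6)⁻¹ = (0 6 3 4 5 2 1 7)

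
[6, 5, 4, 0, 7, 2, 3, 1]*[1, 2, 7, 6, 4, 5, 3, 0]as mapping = [0→3, 1→5, 2→4, 3→1, 4→0, 5→7, 6→6, 7→2]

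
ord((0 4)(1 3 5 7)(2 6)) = 4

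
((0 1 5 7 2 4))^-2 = (0 2 5)(1 4 7)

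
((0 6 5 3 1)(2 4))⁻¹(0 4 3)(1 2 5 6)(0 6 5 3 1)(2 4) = (0 4 3 5)(1 6 2)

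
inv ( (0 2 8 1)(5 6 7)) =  (0 1 8 2)(5 7 6)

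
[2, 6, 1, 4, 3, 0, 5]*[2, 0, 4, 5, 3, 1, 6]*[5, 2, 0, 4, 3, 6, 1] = [3, 1, 5, 4, 6, 0, 2]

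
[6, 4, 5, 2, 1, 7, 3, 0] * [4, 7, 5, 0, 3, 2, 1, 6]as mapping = [0→1, 1→3, 2→2, 3→5, 4→7, 5→6, 6→0, 7→4]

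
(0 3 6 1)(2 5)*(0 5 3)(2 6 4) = (1 5 6)(2 3 4)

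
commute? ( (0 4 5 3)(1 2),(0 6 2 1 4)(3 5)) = no: (0 4 5 3)(1 2)*(0 6 2 1 4)(3 5) = (2 4 3 6),(0 6 2 1 4)(3 5)*(0 4 5 3)(1 2) = (0 6 1 5)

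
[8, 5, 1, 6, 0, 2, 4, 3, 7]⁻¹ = [4, 2, 5, 7, 6, 1, 3, 8, 0]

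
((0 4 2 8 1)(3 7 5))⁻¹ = (0 1 8 2 4)(3 5 7)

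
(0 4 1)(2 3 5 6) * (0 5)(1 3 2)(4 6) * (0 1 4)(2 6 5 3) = (0 5)(1 3)(2 6 4)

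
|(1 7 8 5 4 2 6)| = 7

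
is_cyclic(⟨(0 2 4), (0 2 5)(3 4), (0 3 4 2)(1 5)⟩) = no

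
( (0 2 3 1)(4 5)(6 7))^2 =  (0 3)(1 2)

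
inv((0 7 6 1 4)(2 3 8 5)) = (0 4 1 6 7)(2 5 8 3)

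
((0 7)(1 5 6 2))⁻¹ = (0 7)(1 2 6 5)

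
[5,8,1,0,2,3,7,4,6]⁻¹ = [3,2,4,5,7,0,8,6,1]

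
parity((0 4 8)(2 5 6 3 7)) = even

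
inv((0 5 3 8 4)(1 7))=(0 4 8 3 5)(1 7)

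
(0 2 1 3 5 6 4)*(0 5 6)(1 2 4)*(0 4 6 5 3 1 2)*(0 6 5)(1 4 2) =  (0 5 2 6 1 4 3)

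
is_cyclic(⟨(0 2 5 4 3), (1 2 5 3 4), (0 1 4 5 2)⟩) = no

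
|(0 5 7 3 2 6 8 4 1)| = 9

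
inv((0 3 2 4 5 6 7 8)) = (0 8 7 6 5 4 2 3)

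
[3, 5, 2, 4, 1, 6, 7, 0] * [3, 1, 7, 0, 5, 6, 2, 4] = [0, 6, 7, 5, 1, 2, 4, 3] 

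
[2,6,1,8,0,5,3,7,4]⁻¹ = [4,2,0,6,8,5,1,7,3]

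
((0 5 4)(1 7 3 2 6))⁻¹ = (0 4 5)(1 6 2 3 7)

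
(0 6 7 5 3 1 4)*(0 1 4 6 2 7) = (0 2 7 5 3 4 1 6)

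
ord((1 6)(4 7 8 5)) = 4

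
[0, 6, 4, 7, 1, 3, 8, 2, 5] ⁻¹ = [0, 4, 7, 5, 2, 8, 1, 3, 6] 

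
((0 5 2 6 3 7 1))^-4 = (0 6 1 2 7 5 3)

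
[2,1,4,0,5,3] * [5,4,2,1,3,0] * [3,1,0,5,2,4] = [0,2,5,4,3,1]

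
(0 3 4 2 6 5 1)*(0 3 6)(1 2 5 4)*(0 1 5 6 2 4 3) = (0 2 1)(3 5 4 6)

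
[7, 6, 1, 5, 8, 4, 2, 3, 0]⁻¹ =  [8, 2, 6, 7, 5, 3, 1, 0, 4]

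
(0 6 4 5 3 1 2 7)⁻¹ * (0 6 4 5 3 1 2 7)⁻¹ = (0 2 3 4)(1 5 6 7)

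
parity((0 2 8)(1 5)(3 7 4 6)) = even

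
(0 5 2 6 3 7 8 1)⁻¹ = (0 1 8 7 3 6 2 5)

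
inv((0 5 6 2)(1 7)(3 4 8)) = (0 2 6 5)(1 7)(3 8 4)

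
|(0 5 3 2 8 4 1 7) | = 8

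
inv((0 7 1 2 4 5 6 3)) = (0 3 6 5 4 2 1 7)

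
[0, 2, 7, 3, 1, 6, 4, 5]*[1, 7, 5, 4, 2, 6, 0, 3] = [1, 5, 3, 4, 7, 0, 2, 6]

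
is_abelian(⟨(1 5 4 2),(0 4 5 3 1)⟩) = no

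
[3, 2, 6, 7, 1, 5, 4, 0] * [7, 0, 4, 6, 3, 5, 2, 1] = [6, 4, 2, 1, 0, 5, 3, 7]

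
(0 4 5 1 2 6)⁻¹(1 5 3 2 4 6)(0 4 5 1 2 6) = (0 2 1 3 6 5)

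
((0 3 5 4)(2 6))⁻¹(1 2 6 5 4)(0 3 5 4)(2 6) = (0 1 6 2 4)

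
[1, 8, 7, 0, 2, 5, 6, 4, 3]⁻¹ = [3, 0, 4, 8, 7, 5, 6, 2, 1]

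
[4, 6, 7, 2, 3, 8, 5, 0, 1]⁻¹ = [7, 8, 3, 4, 0, 6, 1, 2, 5]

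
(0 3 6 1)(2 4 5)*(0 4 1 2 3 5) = (0 5 3 6 2 1 4)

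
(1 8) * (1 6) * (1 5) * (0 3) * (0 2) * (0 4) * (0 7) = (0 3 2 4 7)(1 8 6 5)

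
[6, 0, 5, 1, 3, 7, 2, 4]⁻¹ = [1, 3, 6, 4, 7, 2, 0, 5]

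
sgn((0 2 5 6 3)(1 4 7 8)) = -1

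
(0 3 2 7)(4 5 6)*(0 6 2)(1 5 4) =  (0 3)(1 5 2 7 6)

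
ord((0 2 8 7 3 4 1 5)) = 8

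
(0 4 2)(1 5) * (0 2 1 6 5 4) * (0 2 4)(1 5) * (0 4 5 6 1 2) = (1 4 6 2 5)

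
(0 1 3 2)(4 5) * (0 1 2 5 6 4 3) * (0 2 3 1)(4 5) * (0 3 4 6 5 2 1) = (0 4 5)(2 3 6)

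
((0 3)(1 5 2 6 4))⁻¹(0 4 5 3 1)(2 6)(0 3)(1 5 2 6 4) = (0 5 3 1 2)(4 6)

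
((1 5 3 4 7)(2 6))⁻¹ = (1 7 4 3 5)(2 6)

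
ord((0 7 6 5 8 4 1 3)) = 8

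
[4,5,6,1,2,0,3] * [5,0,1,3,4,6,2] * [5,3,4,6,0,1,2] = [0,2,4,5,3,1,6]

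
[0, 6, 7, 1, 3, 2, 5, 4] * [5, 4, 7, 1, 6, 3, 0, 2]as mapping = [0→5, 1→0, 2→2, 3→4, 4→1, 5→7, 6→3, 7→6]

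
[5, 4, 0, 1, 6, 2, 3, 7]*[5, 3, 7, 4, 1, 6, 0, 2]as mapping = [0→6, 1→1, 2→5, 3→3, 4→0, 5→7, 6→4, 7→2]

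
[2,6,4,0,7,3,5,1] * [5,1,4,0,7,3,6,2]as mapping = [0→4,1→6,2→7,3→5,4→2,5→0,6→3,7→1]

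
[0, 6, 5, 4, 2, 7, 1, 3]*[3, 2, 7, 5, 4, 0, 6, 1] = [3, 6, 0, 4, 7, 1, 2, 5]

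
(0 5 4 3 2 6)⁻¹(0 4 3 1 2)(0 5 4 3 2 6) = (1 6 5 3 2)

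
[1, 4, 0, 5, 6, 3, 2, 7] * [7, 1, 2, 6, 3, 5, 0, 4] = [1, 3, 7, 5, 0, 6, 2, 4]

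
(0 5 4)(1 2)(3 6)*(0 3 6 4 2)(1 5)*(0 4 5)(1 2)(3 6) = (0 2)(1 4 6 3 5)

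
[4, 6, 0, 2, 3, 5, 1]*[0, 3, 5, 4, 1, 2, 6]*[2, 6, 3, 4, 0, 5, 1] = [6, 1, 2, 5, 0, 3, 4]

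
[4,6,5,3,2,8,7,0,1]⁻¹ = [7,8,4,3,0,2,1,6,5]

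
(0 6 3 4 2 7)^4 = (0 2 3)(4 6 7)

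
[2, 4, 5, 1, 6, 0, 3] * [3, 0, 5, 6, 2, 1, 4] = [5, 2, 1, 0, 4, 3, 6]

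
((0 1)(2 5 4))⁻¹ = (0 1)(2 4 5)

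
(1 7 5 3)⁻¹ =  (1 3 5 7)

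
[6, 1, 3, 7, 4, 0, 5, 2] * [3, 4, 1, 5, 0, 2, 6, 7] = [6, 4, 5, 7, 0, 3, 2, 1]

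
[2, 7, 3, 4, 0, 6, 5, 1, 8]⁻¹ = [4, 7, 0, 2, 3, 6, 5, 1, 8]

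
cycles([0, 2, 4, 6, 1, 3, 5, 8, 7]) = (1 2 4)(3 6 5)(7 8)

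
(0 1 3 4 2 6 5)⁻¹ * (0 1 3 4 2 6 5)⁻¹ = (0 6 4 1 5 2 3)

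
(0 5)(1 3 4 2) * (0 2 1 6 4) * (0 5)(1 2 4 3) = (2 6 3 5 4)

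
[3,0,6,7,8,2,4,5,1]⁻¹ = [1,8,5,0,6,7,2,3,4]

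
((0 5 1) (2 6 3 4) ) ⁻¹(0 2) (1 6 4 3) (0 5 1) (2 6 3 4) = (0 3 2 4) (5 6) 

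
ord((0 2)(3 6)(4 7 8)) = 6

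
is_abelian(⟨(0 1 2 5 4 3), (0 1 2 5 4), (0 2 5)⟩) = no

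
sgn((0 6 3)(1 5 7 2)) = -1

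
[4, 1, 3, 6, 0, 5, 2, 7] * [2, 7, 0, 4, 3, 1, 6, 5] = [3, 7, 4, 6, 2, 1, 0, 5]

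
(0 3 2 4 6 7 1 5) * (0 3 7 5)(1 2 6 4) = (0 7 2 1)(3 6 5)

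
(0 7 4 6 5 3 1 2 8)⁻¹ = (0 8 2 1 3 5 6 4 7)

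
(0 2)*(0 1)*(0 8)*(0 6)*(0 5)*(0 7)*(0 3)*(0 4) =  (0 2 1 8 6 5 7 3 4) 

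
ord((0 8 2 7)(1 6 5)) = 12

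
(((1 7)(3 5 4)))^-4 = (3 4 5)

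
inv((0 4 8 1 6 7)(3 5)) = (0 7 6 1 8 4)(3 5)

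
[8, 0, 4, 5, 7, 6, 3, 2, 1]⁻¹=[1, 8, 7, 6, 2, 3, 5, 4, 0]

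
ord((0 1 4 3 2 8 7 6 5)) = 9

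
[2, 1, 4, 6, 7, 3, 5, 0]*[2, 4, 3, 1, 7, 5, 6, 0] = [3, 4, 7, 6, 0, 1, 5, 2]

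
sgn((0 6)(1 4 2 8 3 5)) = 1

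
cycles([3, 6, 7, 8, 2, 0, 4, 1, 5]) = (0 3 8 5)(1 6 4 2 7)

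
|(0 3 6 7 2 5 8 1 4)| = 9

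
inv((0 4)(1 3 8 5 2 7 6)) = (0 4)(1 6 7 2 5 8 3)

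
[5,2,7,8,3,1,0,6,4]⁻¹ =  [6,5,1,4,8,0,7,2,3]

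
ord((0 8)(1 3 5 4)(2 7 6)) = 12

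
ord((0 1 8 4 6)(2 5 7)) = 15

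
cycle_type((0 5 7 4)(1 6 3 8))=4^2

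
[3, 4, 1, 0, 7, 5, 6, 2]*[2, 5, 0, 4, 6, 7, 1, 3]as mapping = [0→4, 1→6, 2→5, 3→2, 4→3, 5→7, 6→1, 7→0]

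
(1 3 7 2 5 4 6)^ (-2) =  (1 4 2 3 6 5 7)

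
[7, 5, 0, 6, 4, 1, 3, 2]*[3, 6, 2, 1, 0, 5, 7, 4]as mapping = [0→4, 1→5, 2→3, 3→7, 4→0, 5→6, 6→1, 7→2]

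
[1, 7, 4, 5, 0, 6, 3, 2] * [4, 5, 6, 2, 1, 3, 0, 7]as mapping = [0→5, 1→7, 2→1, 3→3, 4→4, 5→0, 6→2, 7→6]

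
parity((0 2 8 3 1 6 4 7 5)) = even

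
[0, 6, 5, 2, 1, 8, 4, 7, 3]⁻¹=[0, 4, 3, 8, 6, 2, 1, 7, 5]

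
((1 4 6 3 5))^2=(1 6 5 4 3)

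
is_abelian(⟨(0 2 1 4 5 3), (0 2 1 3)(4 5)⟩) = no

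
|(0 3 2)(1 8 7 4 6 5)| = 6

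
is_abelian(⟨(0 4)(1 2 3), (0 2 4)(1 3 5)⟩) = no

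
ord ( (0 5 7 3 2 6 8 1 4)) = 9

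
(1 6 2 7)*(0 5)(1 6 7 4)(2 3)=(0 5)(1 7 6 3 2 4)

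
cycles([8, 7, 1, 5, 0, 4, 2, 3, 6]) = (0 8 6 2 1 7 3 5 4) 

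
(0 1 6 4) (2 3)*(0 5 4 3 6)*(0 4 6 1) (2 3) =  (1 4 5 6 2) 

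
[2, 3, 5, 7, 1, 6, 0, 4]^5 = [2, 3, 5, 7, 1, 6, 0, 4]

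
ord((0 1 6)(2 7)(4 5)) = 6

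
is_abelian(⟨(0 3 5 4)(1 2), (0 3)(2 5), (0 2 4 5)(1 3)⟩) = no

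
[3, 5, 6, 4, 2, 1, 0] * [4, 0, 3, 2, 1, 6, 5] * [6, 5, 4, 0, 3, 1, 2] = [4, 2, 1, 5, 0, 6, 3]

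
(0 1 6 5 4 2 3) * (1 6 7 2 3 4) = (0 6 5 1 7 2 4 3)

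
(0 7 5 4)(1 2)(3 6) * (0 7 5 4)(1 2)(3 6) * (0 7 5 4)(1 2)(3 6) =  (0 4 5 7)(1 2)(3 6)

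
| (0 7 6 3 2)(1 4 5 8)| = 20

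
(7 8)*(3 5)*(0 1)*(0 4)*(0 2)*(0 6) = (0 1 4 2 6)(3 5)(7 8)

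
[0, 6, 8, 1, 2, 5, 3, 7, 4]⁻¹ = [0, 3, 4, 6, 8, 5, 1, 7, 2]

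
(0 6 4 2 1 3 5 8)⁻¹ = (0 8 5 3 1 2 4 6)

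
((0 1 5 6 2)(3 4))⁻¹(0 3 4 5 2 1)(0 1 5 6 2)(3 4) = (0 5 1 4 3 6)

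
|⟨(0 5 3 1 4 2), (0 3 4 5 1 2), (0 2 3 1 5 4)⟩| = 720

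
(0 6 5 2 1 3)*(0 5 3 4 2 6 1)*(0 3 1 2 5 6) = (0 2 3 6 1 4 5)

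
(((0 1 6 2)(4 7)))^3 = (0 2 6 1)(4 7)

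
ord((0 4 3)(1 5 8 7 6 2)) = 6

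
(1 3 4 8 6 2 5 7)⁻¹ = (1 7 5 2 6 8 4 3)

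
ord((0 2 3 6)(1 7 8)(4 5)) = 12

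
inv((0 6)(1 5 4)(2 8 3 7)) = (0 6)(1 4 5)(2 7 3 8)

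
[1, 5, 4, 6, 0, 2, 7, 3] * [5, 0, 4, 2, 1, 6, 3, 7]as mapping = [0→0, 1→6, 2→1, 3→3, 4→5, 5→4, 6→7, 7→2]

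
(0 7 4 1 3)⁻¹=(0 3 1 4 7)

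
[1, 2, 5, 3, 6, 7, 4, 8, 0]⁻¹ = [8, 0, 1, 3, 6, 2, 4, 5, 7]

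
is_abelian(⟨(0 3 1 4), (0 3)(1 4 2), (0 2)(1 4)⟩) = no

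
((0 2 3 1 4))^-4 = (0 2 3 1 4)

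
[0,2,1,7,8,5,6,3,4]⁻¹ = [0,2,1,7,8,5,6,3,4]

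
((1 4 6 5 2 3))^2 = (1 6 2)(3 4 5)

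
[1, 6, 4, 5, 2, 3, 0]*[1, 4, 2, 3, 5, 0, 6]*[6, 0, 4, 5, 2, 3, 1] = [2, 1, 3, 6, 4, 5, 0]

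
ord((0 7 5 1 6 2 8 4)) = 8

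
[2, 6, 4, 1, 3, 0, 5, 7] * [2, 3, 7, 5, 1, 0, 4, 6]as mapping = [0→7, 1→4, 2→1, 3→3, 4→5, 5→2, 6→0, 7→6]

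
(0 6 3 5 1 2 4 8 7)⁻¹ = (0 7 8 4 2 1 5 3 6)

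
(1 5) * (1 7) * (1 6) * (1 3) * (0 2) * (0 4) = (0 2 4)(1 5 7 6 3)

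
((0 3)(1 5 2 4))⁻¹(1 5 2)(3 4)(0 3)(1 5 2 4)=(0 1)(2 4 5)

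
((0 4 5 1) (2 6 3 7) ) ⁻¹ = (0 1 5 4) (2 7 3 6) 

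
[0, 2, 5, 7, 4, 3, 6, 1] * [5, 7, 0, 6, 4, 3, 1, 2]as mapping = [0→5, 1→0, 2→3, 3→2, 4→4, 5→6, 6→1, 7→7]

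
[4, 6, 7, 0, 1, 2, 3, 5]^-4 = [4, 6, 5, 0, 1, 7, 3, 2]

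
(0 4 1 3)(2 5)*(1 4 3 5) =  (0 3)(1 5 2)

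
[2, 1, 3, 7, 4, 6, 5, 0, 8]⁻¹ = [7, 1, 0, 2, 4, 6, 5, 3, 8]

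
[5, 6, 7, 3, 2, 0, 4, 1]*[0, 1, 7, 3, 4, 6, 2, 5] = [6, 2, 5, 3, 7, 0, 4, 1]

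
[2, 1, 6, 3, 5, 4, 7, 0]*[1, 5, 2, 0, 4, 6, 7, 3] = [2, 5, 7, 0, 6, 4, 3, 1] 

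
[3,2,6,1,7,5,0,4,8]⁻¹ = [6,3,1,0,7,5,2,4,8]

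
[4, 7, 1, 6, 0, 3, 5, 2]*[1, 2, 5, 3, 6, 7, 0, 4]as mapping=[0→6, 1→4, 2→2, 3→0, 4→1, 5→3, 6→7, 7→5]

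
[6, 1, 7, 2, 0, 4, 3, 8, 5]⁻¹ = [4, 1, 3, 6, 5, 8, 0, 2, 7]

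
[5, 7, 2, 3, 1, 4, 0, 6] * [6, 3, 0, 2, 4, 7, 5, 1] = [7, 1, 0, 2, 3, 4, 6, 5]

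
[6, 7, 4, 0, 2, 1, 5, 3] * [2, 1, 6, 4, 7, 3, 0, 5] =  [0, 5, 7, 2, 6, 1, 3, 4]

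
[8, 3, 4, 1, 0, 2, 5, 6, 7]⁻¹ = [4, 3, 5, 1, 2, 6, 7, 8, 0]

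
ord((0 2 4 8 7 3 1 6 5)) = 9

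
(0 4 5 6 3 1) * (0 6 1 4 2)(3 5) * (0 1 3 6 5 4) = (0 2 1 5 3)(4 6)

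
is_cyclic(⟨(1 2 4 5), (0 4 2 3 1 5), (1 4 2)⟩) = no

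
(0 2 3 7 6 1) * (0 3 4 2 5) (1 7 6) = (0 5) (1 3 6 7) (2 4) 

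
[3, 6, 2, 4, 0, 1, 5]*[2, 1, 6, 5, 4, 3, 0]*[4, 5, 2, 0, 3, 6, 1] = [6, 4, 1, 3, 2, 5, 0]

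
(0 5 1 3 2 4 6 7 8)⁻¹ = (0 8 7 6 4 2 3 1 5)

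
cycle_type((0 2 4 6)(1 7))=2.4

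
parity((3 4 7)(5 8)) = odd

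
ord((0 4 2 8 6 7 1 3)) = 8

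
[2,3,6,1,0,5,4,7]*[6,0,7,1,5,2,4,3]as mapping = [0→7,1→1,2→4,3→0,4→6,5→2,6→5,7→3]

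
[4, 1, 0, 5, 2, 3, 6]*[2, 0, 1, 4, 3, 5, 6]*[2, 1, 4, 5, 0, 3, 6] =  [5, 2, 4, 3, 1, 0, 6]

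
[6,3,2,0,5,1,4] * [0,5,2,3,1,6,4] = [4,3,2,0,6,5,1]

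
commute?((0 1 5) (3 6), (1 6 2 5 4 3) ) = no:(0 1 5) (3 6)*(1 6 2 5 4 3) = (0 6 1 4 3 2 5), (1 6 2 5 4 3)*(0 1 5) (3 6) = (0 1 3 5 4 6 2) 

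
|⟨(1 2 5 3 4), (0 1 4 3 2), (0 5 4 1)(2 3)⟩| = 360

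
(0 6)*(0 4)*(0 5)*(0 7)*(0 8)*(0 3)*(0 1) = (0 6 4 5 7 8 3 1)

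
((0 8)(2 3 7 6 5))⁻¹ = (0 8)(2 5 6 7 3)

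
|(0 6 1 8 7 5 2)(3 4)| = 14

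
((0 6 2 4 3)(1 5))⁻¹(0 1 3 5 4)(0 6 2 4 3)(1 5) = (0 1 3 6 5)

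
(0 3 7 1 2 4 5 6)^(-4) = (0 2)(1 6)(3 4)(5 7)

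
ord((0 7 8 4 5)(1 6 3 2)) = 20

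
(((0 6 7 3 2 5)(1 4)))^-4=(0 7 2)(3 5 6)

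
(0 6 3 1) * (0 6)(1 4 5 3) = (1 6)(3 4 5)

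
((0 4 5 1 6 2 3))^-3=(0 6 4 2 5 3 1)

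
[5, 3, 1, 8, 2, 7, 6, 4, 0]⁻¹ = [8, 2, 4, 1, 7, 0, 6, 5, 3]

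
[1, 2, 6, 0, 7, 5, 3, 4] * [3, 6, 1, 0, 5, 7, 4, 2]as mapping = [0→6, 1→1, 2→4, 3→3, 4→2, 5→7, 6→0, 7→5]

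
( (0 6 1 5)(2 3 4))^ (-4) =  (2 4 3)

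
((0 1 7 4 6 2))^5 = (0 2 6 4 7 1)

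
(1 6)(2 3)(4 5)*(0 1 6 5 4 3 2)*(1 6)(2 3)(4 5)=(0 6 1 4 5 2 3)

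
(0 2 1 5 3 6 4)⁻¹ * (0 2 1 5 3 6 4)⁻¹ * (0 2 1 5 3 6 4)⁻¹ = (0 3 2 6 1 4 5)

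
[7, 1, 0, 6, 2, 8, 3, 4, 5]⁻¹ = [2, 1, 4, 6, 7, 8, 3, 0, 5]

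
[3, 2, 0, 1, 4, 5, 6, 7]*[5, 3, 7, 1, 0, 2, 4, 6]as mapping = [0→1, 1→7, 2→5, 3→3, 4→0, 5→2, 6→4, 7→6]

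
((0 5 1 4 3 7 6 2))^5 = (0 7 1 2 3 5 6 4)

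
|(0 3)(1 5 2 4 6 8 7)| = 14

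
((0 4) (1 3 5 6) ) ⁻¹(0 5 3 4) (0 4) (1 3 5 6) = (0 4 6 5) 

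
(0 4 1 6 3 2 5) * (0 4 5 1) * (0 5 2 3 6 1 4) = (0 2 4 5)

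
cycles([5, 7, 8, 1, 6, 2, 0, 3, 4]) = (0 5 2 8 4 6)(1 7 3)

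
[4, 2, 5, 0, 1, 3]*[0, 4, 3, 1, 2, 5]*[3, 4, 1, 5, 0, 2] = [1, 5, 2, 3, 0, 4]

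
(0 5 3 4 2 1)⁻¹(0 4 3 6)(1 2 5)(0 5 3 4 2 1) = (0 1 3)(2 4 6 5)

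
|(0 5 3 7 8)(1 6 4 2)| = 20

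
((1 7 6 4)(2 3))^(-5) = (1 4 6 7)(2 3)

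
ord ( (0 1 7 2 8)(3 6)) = 10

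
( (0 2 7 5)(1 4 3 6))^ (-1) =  (0 5 7 2)(1 6 3 4)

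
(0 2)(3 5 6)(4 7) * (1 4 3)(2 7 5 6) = (0 7 3 6 1 4 5 2)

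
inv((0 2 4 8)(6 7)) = (0 8 4 2)(6 7)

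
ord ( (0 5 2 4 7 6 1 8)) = 8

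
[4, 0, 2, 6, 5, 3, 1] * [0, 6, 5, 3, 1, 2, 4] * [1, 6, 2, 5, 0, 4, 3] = [6, 1, 4, 0, 2, 5, 3]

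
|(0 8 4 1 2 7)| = 6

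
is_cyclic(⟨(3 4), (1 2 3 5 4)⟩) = no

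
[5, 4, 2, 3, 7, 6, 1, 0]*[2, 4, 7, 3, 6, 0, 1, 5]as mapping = [0→0, 1→6, 2→7, 3→3, 4→5, 5→1, 6→4, 7→2]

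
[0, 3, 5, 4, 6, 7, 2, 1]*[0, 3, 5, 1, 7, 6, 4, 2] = [0, 1, 6, 7, 4, 2, 5, 3]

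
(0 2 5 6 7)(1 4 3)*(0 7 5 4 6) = (0 2 4 3 1 6 5)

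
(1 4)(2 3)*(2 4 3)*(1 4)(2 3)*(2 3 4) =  (1 3)(2 4)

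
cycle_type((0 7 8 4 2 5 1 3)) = 8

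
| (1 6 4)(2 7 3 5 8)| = 15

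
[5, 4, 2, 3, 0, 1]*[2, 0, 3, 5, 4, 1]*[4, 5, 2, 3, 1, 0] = [5, 1, 3, 0, 2, 4]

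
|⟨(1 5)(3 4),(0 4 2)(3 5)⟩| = 720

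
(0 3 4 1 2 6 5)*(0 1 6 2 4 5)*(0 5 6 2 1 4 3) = (1 3 6 5 4 2) 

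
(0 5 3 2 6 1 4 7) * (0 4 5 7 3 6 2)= (0 7 4 3)(1 5 6)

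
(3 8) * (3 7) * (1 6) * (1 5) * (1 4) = (1 6 5 4) (3 8 7) 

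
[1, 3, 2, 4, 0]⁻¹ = [4, 0, 2, 1, 3]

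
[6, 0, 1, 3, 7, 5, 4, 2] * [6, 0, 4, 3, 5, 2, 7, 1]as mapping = [0→7, 1→6, 2→0, 3→3, 4→1, 5→2, 6→5, 7→4]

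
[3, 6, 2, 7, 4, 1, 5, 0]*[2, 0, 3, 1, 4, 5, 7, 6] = [1, 7, 3, 6, 4, 0, 5, 2]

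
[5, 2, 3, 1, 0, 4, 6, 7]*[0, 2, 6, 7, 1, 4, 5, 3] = [4, 6, 7, 2, 0, 1, 5, 3]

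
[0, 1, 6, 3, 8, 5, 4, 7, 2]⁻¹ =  [0, 1, 8, 3, 6, 5, 2, 7, 4]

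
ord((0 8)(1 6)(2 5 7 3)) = 4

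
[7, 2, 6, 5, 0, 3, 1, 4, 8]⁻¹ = [4, 6, 1, 5, 7, 3, 2, 0, 8]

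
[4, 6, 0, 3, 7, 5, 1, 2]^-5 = [2, 6, 7, 3, 0, 5, 1, 4]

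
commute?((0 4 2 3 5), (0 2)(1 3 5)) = no:(0 4 2 3 5)*(0 2)(1 3 5) = (0 4)(1 3)(2 5), (0 2)(1 3 5)*(0 4 2 3 5) = (0 3)(1 5)(2 4)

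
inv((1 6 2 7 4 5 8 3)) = (1 3 8 5 4 7 2 6)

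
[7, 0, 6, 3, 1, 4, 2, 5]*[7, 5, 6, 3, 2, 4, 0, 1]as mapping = [0→1, 1→7, 2→0, 3→3, 4→5, 5→2, 6→6, 7→4]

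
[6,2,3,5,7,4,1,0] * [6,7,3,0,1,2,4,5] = [4,3,0,2,5,1,7,6]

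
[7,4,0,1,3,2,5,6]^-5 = [0,4,2,1,3,5,6,7]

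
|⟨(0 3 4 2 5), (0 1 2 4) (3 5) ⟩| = 360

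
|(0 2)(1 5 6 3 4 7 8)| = 14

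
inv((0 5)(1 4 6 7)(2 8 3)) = (0 5)(1 7 6 4)(2 3 8)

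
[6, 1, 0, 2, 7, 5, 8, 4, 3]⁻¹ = [2, 1, 3, 8, 7, 5, 0, 4, 6]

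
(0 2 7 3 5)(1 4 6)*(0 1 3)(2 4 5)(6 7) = (0 4 7)(1 5)(2 6 3)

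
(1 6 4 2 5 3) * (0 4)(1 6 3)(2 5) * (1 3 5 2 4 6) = (0 6)(1 5 3)(2 4)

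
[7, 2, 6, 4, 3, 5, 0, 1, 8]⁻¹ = [6, 7, 1, 4, 3, 5, 2, 0, 8]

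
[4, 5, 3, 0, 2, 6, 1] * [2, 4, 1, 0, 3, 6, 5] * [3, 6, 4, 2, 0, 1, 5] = [2, 5, 3, 4, 6, 1, 0]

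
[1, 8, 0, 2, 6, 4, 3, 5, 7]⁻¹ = [2, 0, 3, 6, 5, 7, 4, 8, 1]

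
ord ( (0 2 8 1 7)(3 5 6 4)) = 20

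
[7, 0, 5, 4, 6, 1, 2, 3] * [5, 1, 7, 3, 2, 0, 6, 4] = [4, 5, 0, 2, 6, 1, 7, 3]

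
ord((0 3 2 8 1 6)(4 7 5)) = 6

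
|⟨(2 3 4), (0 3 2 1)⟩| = 120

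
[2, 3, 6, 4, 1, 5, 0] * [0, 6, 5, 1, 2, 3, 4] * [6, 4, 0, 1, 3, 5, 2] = [5, 4, 3, 0, 2, 1, 6] 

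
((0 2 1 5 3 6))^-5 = (0 2 1 5 3 6)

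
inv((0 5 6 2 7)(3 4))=(0 7 2 6 5)(3 4)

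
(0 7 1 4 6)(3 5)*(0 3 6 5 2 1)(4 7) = (0 4 5 6 3 2 1 7)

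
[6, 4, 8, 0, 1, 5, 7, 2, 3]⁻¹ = [3, 4, 7, 8, 1, 5, 0, 6, 2]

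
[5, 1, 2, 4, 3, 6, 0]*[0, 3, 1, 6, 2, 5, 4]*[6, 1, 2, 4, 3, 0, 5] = [0, 4, 1, 2, 5, 3, 6]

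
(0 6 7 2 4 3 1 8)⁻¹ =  (0 8 1 3 4 2 7 6)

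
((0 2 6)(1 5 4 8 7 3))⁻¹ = (0 6 2)(1 3 7 8 4 5)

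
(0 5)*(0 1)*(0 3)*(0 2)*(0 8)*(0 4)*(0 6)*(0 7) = (0 5 1 3 2 8 4 6 7)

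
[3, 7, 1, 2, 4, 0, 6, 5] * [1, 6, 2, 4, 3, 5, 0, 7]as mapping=[0→4, 1→7, 2→6, 3→2, 4→3, 5→1, 6→0, 7→5]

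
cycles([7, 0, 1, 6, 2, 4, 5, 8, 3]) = (0 7 8 3 6 5 4 2 1)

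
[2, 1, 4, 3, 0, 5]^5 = [4, 1, 0, 3, 2, 5]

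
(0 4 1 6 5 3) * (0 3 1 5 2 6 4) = (1 4 5)(2 6)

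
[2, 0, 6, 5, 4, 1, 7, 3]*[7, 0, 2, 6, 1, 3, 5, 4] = [2, 7, 5, 3, 1, 0, 4, 6]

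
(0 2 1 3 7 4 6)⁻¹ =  (0 6 4 7 3 1 2)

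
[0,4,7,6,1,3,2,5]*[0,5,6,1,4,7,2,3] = [0,4,3,2,5,1,6,7]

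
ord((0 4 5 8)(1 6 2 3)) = 4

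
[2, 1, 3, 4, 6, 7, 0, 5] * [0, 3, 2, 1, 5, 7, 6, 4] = [2, 3, 1, 5, 6, 4, 0, 7]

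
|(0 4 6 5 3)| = 5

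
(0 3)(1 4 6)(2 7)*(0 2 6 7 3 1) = (0 1 4 7 6)(2 3)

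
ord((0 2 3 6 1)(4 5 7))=15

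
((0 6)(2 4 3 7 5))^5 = (0 6)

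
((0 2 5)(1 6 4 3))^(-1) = (0 5 2)(1 3 4 6)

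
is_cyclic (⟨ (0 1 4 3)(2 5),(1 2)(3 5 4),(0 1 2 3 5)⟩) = no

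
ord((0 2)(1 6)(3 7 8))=6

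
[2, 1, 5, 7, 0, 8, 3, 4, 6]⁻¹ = [4, 1, 0, 6, 7, 2, 8, 3, 5]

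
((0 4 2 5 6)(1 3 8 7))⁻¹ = (0 6 5 2 4)(1 7 8 3)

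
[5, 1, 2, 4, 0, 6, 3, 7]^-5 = [0, 1, 2, 3, 4, 5, 6, 7]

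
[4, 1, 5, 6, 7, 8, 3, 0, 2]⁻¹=[7, 1, 8, 6, 0, 2, 3, 4, 5]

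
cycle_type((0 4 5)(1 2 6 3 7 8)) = 3.6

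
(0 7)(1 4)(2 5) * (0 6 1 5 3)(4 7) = (0 4 5 2 3)(1 7 6)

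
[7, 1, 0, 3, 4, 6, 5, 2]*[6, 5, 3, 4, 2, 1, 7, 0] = [0, 5, 6, 4, 2, 7, 1, 3]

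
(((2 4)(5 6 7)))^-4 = (5 7 6)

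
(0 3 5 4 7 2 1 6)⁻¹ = (0 6 1 2 7 4 5 3)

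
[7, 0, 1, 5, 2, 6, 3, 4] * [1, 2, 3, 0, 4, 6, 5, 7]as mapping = [0→7, 1→1, 2→2, 3→6, 4→3, 5→5, 6→0, 7→4]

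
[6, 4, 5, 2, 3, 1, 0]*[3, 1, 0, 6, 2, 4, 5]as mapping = [0→5, 1→2, 2→4, 3→0, 4→6, 5→1, 6→3]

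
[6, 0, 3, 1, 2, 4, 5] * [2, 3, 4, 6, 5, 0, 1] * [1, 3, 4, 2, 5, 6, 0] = [3, 4, 0, 2, 5, 6, 1]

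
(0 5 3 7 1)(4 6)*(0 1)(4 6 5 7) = (0 7)(3 4 5)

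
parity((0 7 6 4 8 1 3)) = even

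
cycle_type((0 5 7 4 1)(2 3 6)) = 3.5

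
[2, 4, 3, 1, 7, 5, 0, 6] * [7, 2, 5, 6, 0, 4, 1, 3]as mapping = [0→5, 1→0, 2→6, 3→2, 4→3, 5→4, 6→7, 7→1]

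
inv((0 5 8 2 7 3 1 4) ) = (0 4 1 3 7 2 8 5) 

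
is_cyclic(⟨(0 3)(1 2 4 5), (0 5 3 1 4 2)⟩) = no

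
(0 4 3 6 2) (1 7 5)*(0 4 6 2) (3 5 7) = (0 6) (1 3 2 4 5) 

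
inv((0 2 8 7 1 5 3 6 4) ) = (0 4 6 3 5 1 7 8 2) 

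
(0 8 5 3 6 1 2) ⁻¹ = (0 2 1 6 3 5 8) 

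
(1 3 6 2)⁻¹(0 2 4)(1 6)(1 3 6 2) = (0 1 4)(2 3)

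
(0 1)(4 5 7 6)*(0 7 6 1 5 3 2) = (0 5 6 4 3 2)(1 7)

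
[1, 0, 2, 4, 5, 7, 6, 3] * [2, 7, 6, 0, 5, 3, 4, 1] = [7, 2, 6, 5, 3, 1, 4, 0]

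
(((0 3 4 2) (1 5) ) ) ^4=() 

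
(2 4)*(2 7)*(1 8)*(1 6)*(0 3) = (0 3)(1 8 6)(2 4 7)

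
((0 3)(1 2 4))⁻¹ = (0 3)(1 4 2)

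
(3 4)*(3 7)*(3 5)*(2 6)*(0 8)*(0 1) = (0 8 1) (2 6) (3 4 7 5) 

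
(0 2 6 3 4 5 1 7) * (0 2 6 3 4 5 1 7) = (0 6 4 1)(2 3 5 7)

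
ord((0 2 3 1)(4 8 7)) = 12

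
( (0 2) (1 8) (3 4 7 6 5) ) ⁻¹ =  (0 2) (1 8) (3 5 6 7 4) 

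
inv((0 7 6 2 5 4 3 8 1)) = (0 1 8 3 4 5 2 6 7)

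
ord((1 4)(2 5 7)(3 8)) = 6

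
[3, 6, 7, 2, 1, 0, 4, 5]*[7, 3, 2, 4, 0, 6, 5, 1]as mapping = [0→4, 1→5, 2→1, 3→2, 4→3, 5→7, 6→0, 7→6]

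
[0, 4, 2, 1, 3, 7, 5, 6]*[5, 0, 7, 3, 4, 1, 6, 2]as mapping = [0→5, 1→4, 2→7, 3→0, 4→3, 5→2, 6→1, 7→6]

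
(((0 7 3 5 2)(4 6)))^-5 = (4 6)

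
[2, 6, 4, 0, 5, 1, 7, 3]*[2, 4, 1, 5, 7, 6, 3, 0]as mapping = [0→1, 1→3, 2→7, 3→2, 4→6, 5→4, 6→0, 7→5]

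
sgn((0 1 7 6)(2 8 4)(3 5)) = 1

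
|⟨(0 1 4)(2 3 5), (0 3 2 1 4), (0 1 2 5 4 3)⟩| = 720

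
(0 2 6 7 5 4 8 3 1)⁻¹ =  (0 1 3 8 4 5 7 6 2)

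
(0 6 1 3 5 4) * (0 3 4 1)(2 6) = (0 2 6)(1 4 3 5)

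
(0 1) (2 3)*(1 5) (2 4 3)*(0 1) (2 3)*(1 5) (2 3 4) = (0 1 5) (2 4 3) 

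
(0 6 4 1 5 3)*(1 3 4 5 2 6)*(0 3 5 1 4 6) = (0 4 5 6 1 2)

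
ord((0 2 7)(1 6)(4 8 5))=6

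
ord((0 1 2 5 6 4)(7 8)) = 6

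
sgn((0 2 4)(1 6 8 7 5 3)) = -1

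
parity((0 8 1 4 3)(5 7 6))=even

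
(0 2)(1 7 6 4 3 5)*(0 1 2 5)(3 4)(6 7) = (0 5 2 1 6 3)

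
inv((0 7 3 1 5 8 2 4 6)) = (0 6 4 2 8 5 1 3 7)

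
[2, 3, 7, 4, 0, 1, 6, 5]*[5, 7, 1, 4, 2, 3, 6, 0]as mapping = [0→1, 1→4, 2→0, 3→2, 4→5, 5→7, 6→6, 7→3]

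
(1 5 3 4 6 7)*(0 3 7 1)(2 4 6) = (0 3 6 1 5 7)(2 4)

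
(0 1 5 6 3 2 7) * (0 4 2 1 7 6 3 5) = (0 7 4 2 6 5 3 1)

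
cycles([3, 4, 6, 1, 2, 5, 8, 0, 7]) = (0 3 1 4 2 6 8 7)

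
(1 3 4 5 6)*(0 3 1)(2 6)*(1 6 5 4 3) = (0 1 6)(2 5)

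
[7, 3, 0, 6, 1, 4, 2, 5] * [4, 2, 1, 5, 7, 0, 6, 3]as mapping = [0→3, 1→5, 2→4, 3→6, 4→2, 5→7, 6→1, 7→0]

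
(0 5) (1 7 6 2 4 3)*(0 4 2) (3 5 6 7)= (0 6) (1 3) (4 5) 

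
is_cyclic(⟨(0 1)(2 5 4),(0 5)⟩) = no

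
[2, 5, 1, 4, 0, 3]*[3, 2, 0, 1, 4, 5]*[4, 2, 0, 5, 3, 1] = [4, 1, 0, 3, 5, 2]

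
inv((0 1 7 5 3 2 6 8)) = (0 8 6 2 3 5 7 1)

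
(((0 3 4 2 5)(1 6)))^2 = (0 4 5 3 2)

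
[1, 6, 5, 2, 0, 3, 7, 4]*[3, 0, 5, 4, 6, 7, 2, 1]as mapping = [0→0, 1→2, 2→7, 3→5, 4→3, 5→4, 6→1, 7→6]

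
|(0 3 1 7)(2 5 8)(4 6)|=12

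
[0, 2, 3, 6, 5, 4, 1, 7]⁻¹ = [0, 6, 1, 2, 5, 4, 3, 7]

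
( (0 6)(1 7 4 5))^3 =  (0 6)(1 5 4 7)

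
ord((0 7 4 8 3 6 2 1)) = 8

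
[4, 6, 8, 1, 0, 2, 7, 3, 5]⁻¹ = [4, 3, 5, 7, 0, 8, 1, 6, 2]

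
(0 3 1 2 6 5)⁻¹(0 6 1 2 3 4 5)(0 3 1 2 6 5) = (0 3 5 2 6 1 4)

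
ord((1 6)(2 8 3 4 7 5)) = 6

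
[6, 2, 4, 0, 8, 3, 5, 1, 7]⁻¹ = [3, 7, 1, 5, 2, 6, 0, 8, 4]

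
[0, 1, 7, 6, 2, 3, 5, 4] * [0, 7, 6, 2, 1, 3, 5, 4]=[0, 7, 4, 5, 6, 2, 3, 1]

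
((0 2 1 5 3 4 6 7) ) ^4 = (0 3) (1 6) (2 4) (5 7) 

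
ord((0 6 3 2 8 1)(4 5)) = 6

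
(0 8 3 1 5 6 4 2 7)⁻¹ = (0 7 2 4 6 5 1 3 8)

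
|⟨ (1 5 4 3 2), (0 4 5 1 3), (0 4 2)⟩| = 360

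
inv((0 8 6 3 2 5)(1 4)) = (0 5 2 3 6 8)(1 4)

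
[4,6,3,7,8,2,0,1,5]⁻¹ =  [6,7,5,2,0,8,1,3,4]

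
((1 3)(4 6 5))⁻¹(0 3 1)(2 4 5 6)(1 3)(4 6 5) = (0 1 3)(2 6 4 5)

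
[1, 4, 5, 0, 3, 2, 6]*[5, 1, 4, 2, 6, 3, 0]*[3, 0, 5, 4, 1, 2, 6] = [0, 6, 4, 2, 5, 1, 3]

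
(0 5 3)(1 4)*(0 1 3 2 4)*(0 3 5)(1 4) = (1 3 4 5 2)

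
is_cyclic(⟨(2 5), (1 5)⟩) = no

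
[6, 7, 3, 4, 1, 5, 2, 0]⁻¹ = [7, 4, 6, 2, 3, 5, 0, 1]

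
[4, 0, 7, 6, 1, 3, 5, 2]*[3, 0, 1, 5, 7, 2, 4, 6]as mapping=[0→7, 1→3, 2→6, 3→4, 4→0, 5→5, 6→2, 7→1]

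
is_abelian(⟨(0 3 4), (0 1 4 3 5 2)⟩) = no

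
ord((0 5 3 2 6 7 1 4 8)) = 9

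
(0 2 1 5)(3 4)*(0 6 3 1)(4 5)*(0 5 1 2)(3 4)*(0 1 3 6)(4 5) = (0 1 6 5)(2 4)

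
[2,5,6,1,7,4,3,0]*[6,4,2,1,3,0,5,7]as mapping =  [0→2,1→0,2→5,3→4,4→7,5→3,6→1,7→6]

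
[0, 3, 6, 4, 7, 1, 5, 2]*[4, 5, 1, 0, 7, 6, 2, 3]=[4, 0, 2, 7, 3, 5, 6, 1]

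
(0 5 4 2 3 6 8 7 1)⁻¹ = (0 1 7 8 6 3 2 4 5)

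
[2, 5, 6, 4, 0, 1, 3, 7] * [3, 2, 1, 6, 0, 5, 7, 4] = [1, 5, 7, 0, 3, 2, 6, 4]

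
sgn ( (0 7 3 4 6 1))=-1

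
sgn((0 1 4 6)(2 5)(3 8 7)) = 1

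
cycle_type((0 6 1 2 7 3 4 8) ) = 8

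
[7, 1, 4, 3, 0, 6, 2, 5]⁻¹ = [4, 1, 6, 3, 2, 7, 5, 0]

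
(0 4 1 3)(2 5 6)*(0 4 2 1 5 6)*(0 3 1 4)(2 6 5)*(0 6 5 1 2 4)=(0 5 3 6)(1 2)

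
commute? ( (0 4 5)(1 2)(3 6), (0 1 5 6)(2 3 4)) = no: (0 4 5)(1 2)(3 6) * (0 1 5 6)(2 3 4) = (0 2 5 1 3)(4 6), (0 1 5 6)(2 3 4) * (0 4 5)(1 2)(3 6) = (0 2 6 4 1)(3 5)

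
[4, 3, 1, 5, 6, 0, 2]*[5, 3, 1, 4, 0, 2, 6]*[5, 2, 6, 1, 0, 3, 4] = [5, 0, 1, 6, 4, 3, 2]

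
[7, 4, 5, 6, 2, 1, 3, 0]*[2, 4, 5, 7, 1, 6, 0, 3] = [3, 1, 6, 0, 5, 4, 7, 2]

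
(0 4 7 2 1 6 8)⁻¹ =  (0 8 6 1 2 7 4)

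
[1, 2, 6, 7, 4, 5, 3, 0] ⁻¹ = [7, 0, 1, 6, 4, 5, 2, 3] 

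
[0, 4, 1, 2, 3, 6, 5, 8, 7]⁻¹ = [0, 2, 3, 4, 1, 6, 5, 8, 7]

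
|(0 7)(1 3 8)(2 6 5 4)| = 12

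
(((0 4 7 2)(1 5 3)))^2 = (0 7)(1 3 5)(2 4)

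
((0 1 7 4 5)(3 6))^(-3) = (0 7 5 1 4)(3 6)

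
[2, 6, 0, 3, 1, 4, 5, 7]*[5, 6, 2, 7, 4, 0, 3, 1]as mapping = [0→2, 1→3, 2→5, 3→7, 4→6, 5→4, 6→0, 7→1]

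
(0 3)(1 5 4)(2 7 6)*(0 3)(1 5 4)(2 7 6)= (1 4 5)(2 6 7)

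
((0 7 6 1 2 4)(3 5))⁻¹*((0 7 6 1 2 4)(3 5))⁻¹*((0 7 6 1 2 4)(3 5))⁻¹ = (0 1)(2 7)(3 5)(4 6)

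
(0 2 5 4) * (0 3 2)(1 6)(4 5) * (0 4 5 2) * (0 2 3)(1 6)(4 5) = (0 5 3 2 4)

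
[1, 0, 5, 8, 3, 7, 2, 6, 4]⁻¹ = [1, 0, 6, 4, 8, 2, 7, 5, 3]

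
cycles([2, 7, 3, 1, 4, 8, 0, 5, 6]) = (0 2 3 1 7 5 8 6)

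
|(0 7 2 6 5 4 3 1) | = 8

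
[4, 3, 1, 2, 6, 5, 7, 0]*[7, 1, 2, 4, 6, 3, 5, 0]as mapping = [0→6, 1→4, 2→1, 3→2, 4→5, 5→3, 6→0, 7→7]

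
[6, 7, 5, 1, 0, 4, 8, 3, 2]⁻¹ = [4, 3, 8, 7, 5, 2, 0, 1, 6]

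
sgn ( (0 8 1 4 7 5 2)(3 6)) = -1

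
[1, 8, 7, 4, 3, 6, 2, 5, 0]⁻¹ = [8, 0, 6, 4, 3, 7, 5, 2, 1]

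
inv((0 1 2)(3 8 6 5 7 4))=(0 2 1)(3 4 7 5 6 8)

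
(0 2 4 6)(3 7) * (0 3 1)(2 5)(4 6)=(0 5 2 6 3 7 1)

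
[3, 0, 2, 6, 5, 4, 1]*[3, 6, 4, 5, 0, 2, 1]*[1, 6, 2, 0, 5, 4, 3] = [4, 0, 5, 6, 2, 1, 3]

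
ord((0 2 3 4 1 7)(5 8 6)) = 6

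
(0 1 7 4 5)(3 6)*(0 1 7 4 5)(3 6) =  (0 7 5 1 4)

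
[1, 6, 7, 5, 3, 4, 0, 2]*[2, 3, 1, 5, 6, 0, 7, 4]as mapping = [0→3, 1→7, 2→4, 3→0, 4→5, 5→6, 6→2, 7→1]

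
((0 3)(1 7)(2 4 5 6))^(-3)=(0 3)(1 7)(2 4 5 6)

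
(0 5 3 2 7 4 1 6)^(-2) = (0 1 7 3)(2 5 6 4)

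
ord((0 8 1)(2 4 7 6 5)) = 15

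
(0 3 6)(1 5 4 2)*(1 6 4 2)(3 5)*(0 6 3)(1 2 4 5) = (0 1)(2 3 5 4)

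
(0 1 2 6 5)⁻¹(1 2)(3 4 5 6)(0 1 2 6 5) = (0 5 3 4)(2 6)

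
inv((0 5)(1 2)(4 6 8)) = (0 5)(1 2)(4 8 6)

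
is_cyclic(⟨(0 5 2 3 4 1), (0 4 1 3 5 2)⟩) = no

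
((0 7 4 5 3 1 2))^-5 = (0 4 3 2 7 5 1)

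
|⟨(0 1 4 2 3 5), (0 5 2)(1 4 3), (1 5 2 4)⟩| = 720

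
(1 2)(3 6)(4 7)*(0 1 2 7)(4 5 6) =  (0 1 7 5 6 3 4)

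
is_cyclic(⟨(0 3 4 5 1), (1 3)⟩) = no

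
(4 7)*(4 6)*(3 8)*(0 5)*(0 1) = (0 5 1) (3 8) (4 7 6) 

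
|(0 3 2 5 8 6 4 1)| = 8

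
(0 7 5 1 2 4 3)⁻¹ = (0 3 4 2 1 5 7)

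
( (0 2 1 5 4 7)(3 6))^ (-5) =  (0 2 1 5 4 7)(3 6)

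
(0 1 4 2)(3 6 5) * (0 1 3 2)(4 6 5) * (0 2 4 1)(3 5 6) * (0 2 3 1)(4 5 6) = (0 6)(3 4)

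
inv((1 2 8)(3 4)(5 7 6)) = (1 8 2)(3 4)(5 6 7)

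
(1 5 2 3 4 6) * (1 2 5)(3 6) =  (2 6)(3 4)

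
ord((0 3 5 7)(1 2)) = 4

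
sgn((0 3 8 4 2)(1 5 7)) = 1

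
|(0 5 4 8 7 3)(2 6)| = 6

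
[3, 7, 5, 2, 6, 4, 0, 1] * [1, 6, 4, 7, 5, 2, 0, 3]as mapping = [0→7, 1→3, 2→2, 3→4, 4→0, 5→5, 6→1, 7→6]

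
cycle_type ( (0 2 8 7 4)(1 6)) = 2.5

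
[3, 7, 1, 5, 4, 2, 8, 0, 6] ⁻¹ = [7, 2, 5, 0, 4, 3, 8, 1, 6] 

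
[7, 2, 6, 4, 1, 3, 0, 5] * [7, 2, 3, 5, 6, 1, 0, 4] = [4, 3, 0, 6, 2, 5, 7, 1] 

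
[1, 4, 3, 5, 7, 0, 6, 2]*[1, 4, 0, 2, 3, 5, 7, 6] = [4, 3, 2, 5, 6, 1, 7, 0]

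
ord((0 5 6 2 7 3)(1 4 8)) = 6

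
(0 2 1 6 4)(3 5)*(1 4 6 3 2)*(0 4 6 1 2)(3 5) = (0 2 6 1 5)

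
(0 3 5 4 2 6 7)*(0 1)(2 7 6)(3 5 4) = (0 5 3 4 7 1)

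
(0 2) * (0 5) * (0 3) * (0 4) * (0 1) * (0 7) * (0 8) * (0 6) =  (0 2 5 3 4 1 7 8 6)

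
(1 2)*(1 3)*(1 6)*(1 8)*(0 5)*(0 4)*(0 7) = (0 5 4 7)(1 2 3 6 8)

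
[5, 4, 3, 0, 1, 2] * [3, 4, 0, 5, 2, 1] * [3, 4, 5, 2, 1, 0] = [4, 5, 0, 2, 1, 3]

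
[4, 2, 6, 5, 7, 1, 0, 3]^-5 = [3, 0, 4, 2, 5, 6, 7, 1]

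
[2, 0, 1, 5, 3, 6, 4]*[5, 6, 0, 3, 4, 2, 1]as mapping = [0→0, 1→5, 2→6, 3→2, 4→3, 5→1, 6→4]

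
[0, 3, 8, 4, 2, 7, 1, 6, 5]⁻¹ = [0, 6, 4, 1, 3, 8, 7, 5, 2]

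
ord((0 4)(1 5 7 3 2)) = 10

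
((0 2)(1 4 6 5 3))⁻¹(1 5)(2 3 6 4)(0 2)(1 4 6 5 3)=(0 1 5 6)(3 4)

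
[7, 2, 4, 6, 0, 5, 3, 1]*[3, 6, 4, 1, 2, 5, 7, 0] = [0, 4, 2, 7, 3, 5, 1, 6]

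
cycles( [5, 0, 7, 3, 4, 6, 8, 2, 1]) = (0 5 6 8 1)(2 7)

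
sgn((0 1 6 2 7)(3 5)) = -1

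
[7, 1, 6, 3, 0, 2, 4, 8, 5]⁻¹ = [4, 1, 5, 3, 6, 8, 2, 0, 7]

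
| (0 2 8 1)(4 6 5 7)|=4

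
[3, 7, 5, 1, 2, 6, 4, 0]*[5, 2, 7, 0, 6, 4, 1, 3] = [0, 3, 4, 2, 7, 1, 6, 5] 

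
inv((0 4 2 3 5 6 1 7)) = (0 7 1 6 5 3 2 4)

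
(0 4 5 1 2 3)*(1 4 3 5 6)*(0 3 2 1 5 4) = (0 2 4 6 5)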